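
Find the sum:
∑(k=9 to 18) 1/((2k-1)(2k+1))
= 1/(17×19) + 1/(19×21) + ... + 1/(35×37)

Partial fractions: 1/((2k-1)(2k+1)) = (1/2)[1/(2k-1) - 1/(2k+1)]
The series telescopes:
= (1/2)[1/17 - 1/37]
= 10/629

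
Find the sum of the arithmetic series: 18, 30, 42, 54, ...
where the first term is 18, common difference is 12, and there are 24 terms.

Sₙ = n/2 × (first + last)
Last term = a + (n-1)d = 18 + (24-1)×12 = 294
S_24 = 24/2 × (18 + 294)
S_24 = 24/2 × 312 = 3744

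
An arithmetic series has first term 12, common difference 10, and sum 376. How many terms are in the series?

Using S = n/2 × [2a + (n-1)d]
376 = n/2 × [2(12) + (n-1)(10)]
376 = n/2 × [24 + 10n - 10]
752 = n × [14 + 10n]
10n² + (14)n - 752 = 0
Discriminant: Δ = (14)² - 4(10)(-752) = 196 + 30080 = 30276
√Δ = 174
n = [-(14) + √Δ] / (2·10) = (-14 + 174) / 20 = 160 / 20 = 8
(The negative root is discarded since n must be a positive integer.)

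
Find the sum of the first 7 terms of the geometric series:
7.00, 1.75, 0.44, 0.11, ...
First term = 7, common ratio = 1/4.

Sₙ = a(1 - rⁿ) / (1 - r)
S_7 = 7(1 - (1/4)^7) / (1 - (1/4))
S_7 = 7(1 - (1/16384)) / (3/4)
S_7 = 38227/4096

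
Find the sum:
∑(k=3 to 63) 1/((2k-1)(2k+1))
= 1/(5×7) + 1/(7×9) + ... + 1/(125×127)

Partial fractions: 1/((2k-1)(2k+1)) = (1/2)[1/(2k-1) - 1/(2k+1)]
The series telescopes:
= (1/2)[1/5 - 1/127]
= 61/635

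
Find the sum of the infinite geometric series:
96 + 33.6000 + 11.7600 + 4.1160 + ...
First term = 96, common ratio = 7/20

For |r| < 1, S = a / (1 - r)
S = 96 / (1 - (7/20))
S = 96 / (13/20)
S = 1920/13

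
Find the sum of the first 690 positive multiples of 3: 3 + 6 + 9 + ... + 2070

Factor out 3: = 3(1 + 2 + ... + 690) = 3 × n(n+1)/2
= 3 × 690×691/2
= 3 × 238395
= 715185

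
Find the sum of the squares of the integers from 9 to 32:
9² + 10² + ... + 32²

Use ∑_{k=1}^{n} k² = n(n+1)(2n+1)/6, then subtract the first 8 terms.
∑_{k=1}^{32} k² = 32×33×65/6 = 11440
∑_{k=1}^{8} k² = 8×9×17/6 = 204
∑_{k=9}^{32} k² = 11440 - 204 = 11236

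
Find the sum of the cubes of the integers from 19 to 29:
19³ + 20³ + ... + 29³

Use ∑_{k=1}^{n} k³ = [n(n+1)/2]², then subtract the first 18 terms.
∑_{k=1}^{29} k³ = [29×30/2]² = 435² = 189225
∑_{k=1}^{18} k³ = [18×19/2]² = 171² = 29241
∑_{k=19}^{29} k³ = 189225 - 29241 = 159984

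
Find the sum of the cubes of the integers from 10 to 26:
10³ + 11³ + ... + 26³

Use ∑_{k=1}^{n} k³ = [n(n+1)/2]², then subtract the first 9 terms.
∑_{k=1}^{26} k³ = [26×27/2]² = 351² = 123201
∑_{k=1}^{9} k³ = [9×10/2]² = 45² = 2025
∑_{k=10}^{26} k³ = 123201 - 2025 = 121176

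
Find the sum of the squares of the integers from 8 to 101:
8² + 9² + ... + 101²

Use ∑_{k=1}^{n} k² = n(n+1)(2n+1)/6, then subtract the first 7 terms.
∑_{k=1}^{101} k² = 101×102×203/6 = 348551
∑_{k=1}^{7} k² = 7×8×15/6 = 140
∑_{k=8}^{101} k² = 348551 - 140 = 348411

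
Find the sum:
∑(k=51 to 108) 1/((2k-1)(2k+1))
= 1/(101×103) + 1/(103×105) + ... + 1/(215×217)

Partial fractions: 1/((2k-1)(2k+1)) = (1/2)[1/(2k-1) - 1/(2k+1)]
The series telescopes:
= (1/2)[1/101 - 1/217]
= 58/21917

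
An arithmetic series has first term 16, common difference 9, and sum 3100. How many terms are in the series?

Using S = n/2 × [2a + (n-1)d]
3100 = n/2 × [2(16) + (n-1)(9)]
3100 = n/2 × [32 + 9n - 9]
6200 = n × [23 + 9n]
9n² + (23)n - 6200 = 0
Discriminant: Δ = (23)² - 4(9)(-6200) = 529 + 223200 = 223729
√Δ = 473
n = [-(23) + √Δ] / (2·9) = (-23 + 473) / 18 = 450 / 18 = 25
(The negative root is discarded since n must be a positive integer.)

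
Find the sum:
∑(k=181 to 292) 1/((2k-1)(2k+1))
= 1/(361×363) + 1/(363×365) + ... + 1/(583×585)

Partial fractions: 1/((2k-1)(2k+1)) = (1/2)[1/(2k-1) - 1/(2k+1)]
The series telescopes:
= (1/2)[1/361 - 1/585]
= 112/211185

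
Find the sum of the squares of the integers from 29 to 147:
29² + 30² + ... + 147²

Use ∑_{k=1}^{n} k² = n(n+1)(2n+1)/6, then subtract the first 28 terms.
∑_{k=1}^{147} k² = 147×148×295/6 = 1069670
∑_{k=1}^{28} k² = 28×29×57/6 = 7714
∑_{k=29}^{147} k² = 1069670 - 7714 = 1061956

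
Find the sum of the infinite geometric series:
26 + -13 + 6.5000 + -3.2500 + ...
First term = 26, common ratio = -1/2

For |r| < 1, S = a / (1 - r)
S = 26 / (1 - (-1/2))
S = 26 / (3/2)
S = 52/3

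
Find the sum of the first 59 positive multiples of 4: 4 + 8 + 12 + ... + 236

Factor out 4: = 4(1 + 2 + ... + 59) = 4 × n(n+1)/2
= 4 × 59×60/2
= 4 × 1770
= 7080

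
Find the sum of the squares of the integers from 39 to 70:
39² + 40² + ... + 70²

Use ∑_{k=1}^{n} k² = n(n+1)(2n+1)/6, then subtract the first 38 terms.
∑_{k=1}^{70} k² = 70×71×141/6 = 116795
∑_{k=1}^{38} k² = 38×39×77/6 = 19019
∑_{k=39}^{70} k² = 116795 - 19019 = 97776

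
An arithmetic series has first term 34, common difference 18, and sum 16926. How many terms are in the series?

Using S = n/2 × [2a + (n-1)d]
16926 = n/2 × [2(34) + (n-1)(18)]
16926 = n/2 × [68 + 18n - 18]
33852 = n × [50 + 18n]
18n² + (50)n - 33852 = 0
Discriminant: Δ = (50)² - 4(18)(-33852) = 2500 + 2437344 = 2439844
√Δ = 1562
n = [-(50) + √Δ] / (2·18) = (-50 + 1562) / 36 = 1512 / 36 = 42
(The negative root is discarded since n must be a positive integer.)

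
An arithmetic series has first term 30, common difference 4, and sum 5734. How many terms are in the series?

Using S = n/2 × [2a + (n-1)d]
5734 = n/2 × [2(30) + (n-1)(4)]
5734 = n/2 × [60 + 4n - 4]
11468 = n × [56 + 4n]
4n² + (56)n - 11468 = 0
Discriminant: Δ = (56)² - 4(4)(-11468) = 3136 + 183488 = 186624
√Δ = 432
n = [-(56) + √Δ] / (2·4) = (-56 + 432) / 8 = 376 / 8 = 47
(The negative root is discarded since n must be a positive integer.)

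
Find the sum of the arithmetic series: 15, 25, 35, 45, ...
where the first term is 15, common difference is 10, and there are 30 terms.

Sₙ = n/2 × (first + last)
Last term = a + (n-1)d = 15 + (30-1)×10 = 305
S_30 = 30/2 × (15 + 305)
S_30 = 30/2 × 320 = 4800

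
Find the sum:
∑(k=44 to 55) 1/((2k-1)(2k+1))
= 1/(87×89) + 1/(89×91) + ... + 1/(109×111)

Partial fractions: 1/((2k-1)(2k+1)) = (1/2)[1/(2k-1) - 1/(2k+1)]
The series telescopes:
= (1/2)[1/87 - 1/111]
= 4/3219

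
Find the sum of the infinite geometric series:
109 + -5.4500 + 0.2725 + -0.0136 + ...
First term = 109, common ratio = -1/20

For |r| < 1, S = a / (1 - r)
S = 109 / (1 - (-1/20))
S = 109 / (21/20)
S = 2180/21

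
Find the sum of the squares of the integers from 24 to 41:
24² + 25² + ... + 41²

Use ∑_{k=1}^{n} k² = n(n+1)(2n+1)/6, then subtract the first 23 terms.
∑_{k=1}^{41} k² = 41×42×83/6 = 23821
∑_{k=1}^{23} k² = 23×24×47/6 = 4324
∑_{k=24}^{41} k² = 23821 - 4324 = 19497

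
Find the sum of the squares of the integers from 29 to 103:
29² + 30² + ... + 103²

Use ∑_{k=1}^{n} k² = n(n+1)(2n+1)/6, then subtract the first 28 terms.
∑_{k=1}^{103} k² = 103×104×207/6 = 369564
∑_{k=1}^{28} k² = 28×29×57/6 = 7714
∑_{k=29}^{103} k² = 369564 - 7714 = 361850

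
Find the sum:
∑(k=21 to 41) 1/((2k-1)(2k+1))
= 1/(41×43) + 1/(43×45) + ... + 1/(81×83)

Partial fractions: 1/((2k-1)(2k+1)) = (1/2)[1/(2k-1) - 1/(2k+1)]
The series telescopes:
= (1/2)[1/41 - 1/83]
= 21/3403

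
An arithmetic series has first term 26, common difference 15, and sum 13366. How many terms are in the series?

Using S = n/2 × [2a + (n-1)d]
13366 = n/2 × [2(26) + (n-1)(15)]
13366 = n/2 × [52 + 15n - 15]
26732 = n × [37 + 15n]
15n² + (37)n - 26732 = 0
Discriminant: Δ = (37)² - 4(15)(-26732) = 1369 + 1603920 = 1605289
√Δ = 1267
n = [-(37) + √Δ] / (2·15) = (-37 + 1267) / 30 = 1230 / 30 = 41
(The negative root is discarded since n must be a positive integer.)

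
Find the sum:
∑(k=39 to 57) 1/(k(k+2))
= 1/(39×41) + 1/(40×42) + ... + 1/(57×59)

Partial fractions: 1/(k(k+2)) = (1/2)[1/k - 1/(k+2)]
Telescoping leaves the first two and last two terms:
= (1/2)[1/39 + 1/40 - 1/58 - 1/59]
= 43909/5338320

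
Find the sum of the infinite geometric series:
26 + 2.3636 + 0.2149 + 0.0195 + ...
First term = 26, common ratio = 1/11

For |r| < 1, S = a / (1 - r)
S = 26 / (1 - (1/11))
S = 26 / (10/11)
S = 143/5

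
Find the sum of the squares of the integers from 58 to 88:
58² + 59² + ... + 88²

Use ∑_{k=1}^{n} k² = n(n+1)(2n+1)/6, then subtract the first 57 terms.
∑_{k=1}^{88} k² = 88×89×177/6 = 231044
∑_{k=1}^{57} k² = 57×58×115/6 = 63365
∑_{k=58}^{88} k² = 231044 - 63365 = 167679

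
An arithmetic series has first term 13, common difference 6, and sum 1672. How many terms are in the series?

Using S = n/2 × [2a + (n-1)d]
1672 = n/2 × [2(13) + (n-1)(6)]
1672 = n/2 × [26 + 6n - 6]
3344 = n × [20 + 6n]
6n² + (20)n - 3344 = 0
Discriminant: Δ = (20)² - 4(6)(-3344) = 400 + 80256 = 80656
√Δ = 284
n = [-(20) + √Δ] / (2·6) = (-20 + 284) / 12 = 264 / 12 = 22
(The negative root is discarded since n must be a positive integer.)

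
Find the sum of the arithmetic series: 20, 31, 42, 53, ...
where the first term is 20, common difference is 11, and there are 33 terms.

Sₙ = n/2 × (first + last)
Last term = a + (n-1)d = 20 + (33-1)×11 = 372
S_33 = 33/2 × (20 + 372)
S_33 = 33/2 × 392 = 6468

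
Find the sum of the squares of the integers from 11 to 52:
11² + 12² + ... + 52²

Use ∑_{k=1}^{n} k² = n(n+1)(2n+1)/6, then subtract the first 10 terms.
∑_{k=1}^{52} k² = 52×53×105/6 = 48230
∑_{k=1}^{10} k² = 10×11×21/6 = 385
∑_{k=11}^{52} k² = 48230 - 385 = 47845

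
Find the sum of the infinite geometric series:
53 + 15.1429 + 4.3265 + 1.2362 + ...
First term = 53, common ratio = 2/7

For |r| < 1, S = a / (1 - r)
S = 53 / (1 - (2/7))
S = 53 / (5/7)
S = 371/5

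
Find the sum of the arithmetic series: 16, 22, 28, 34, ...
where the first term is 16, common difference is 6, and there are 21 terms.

Sₙ = n/2 × (first + last)
Last term = a + (n-1)d = 16 + (21-1)×6 = 136
S_21 = 21/2 × (16 + 136)
S_21 = 21/2 × 152 = 1596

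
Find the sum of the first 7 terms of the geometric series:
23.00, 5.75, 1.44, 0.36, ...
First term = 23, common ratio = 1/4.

Sₙ = a(1 - rⁿ) / (1 - r)
S_7 = 23(1 - (1/4)^7) / (1 - (1/4))
S_7 = 23(1 - (1/16384)) / (3/4)
S_7 = 125603/4096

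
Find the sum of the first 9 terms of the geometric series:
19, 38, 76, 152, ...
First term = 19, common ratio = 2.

Sₙ = a(1 - rⁿ) / (1 - r)
S_9 = 19(1 - 2^9) / (1 - 2)
S_9 = 19(1 - 512) / (-1)
S_9 = 9709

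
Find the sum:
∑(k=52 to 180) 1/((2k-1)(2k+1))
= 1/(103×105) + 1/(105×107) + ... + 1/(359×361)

Partial fractions: 1/((2k-1)(2k+1)) = (1/2)[1/(2k-1) - 1/(2k+1)]
The series telescopes:
= (1/2)[1/103 - 1/361]
= 129/37183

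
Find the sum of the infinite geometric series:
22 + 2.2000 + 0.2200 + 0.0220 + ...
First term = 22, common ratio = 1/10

For |r| < 1, S = a / (1 - r)
S = 22 / (1 - (1/10))
S = 22 / (9/10)
S = 220/9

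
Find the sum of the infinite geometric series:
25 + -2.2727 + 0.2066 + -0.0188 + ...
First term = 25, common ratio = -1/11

For |r| < 1, S = a / (1 - r)
S = 25 / (1 - (-1/11))
S = 25 / (12/11)
S = 275/12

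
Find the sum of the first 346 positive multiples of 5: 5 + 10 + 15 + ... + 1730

Factor out 5: = 5(1 + 2 + ... + 346) = 5 × n(n+1)/2
= 5 × 346×347/2
= 5 × 60031
= 300155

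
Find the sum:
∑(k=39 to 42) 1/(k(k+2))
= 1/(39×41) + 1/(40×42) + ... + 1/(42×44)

Partial fractions: 1/(k(k+2)) = (1/2)[1/k - 1/(k+2)]
Telescoping leaves the first two and last two terms:
= (1/2)[1/39 + 1/40 - 1/43 - 1/44]
= 3437/1475760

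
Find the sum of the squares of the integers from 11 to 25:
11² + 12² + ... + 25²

Use ∑_{k=1}^{n} k² = n(n+1)(2n+1)/6, then subtract the first 10 terms.
∑_{k=1}^{25} k² = 25×26×51/6 = 5525
∑_{k=1}^{10} k² = 10×11×21/6 = 385
∑_{k=11}^{25} k² = 5525 - 385 = 5140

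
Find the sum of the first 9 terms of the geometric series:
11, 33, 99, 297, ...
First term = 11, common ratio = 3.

Sₙ = a(1 - rⁿ) / (1 - r)
S_9 = 11(1 - 3^9) / (1 - 3)
S_9 = 11(1 - 19683) / (-2)
S_9 = 108251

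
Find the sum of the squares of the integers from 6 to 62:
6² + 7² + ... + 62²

Use ∑_{k=1}^{n} k² = n(n+1)(2n+1)/6, then subtract the first 5 terms.
∑_{k=1}^{62} k² = 62×63×125/6 = 81375
∑_{k=1}^{5} k² = 5×6×11/6 = 55
∑_{k=6}^{62} k² = 81375 - 55 = 81320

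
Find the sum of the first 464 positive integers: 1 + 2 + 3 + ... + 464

Formula: ∑k = n(n+1)/2
= 464×465/2
= 215760/2
= 107880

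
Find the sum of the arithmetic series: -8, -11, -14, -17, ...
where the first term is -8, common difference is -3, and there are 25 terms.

Sₙ = n/2 × (first + last)
Last term = a + (n-1)d = -8 + (25-1)×(-3) = -80
S_25 = 25/2 × (-8 + (-80))
S_25 = 25/2 × (-88) = -1100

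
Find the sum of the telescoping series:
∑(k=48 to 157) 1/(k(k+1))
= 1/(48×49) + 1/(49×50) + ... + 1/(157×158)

Partial fractions: 1/(k(k+1)) = 1/k - 1/(k+1)
The series telescopes:
= (1/48 - 1/49) + (1/49 - 1/50) + ... + (1/157 - 1/158)
= 1/48 - 1/158
= 55/3792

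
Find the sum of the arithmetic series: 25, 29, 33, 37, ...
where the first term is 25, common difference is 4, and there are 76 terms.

Sₙ = n/2 × (first + last)
Last term = a + (n-1)d = 25 + (76-1)×4 = 325
S_76 = 76/2 × (25 + 325)
S_76 = 76/2 × 350 = 13300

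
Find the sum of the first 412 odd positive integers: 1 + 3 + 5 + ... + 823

Sum of first n odd numbers = n²
= 412²
= 169744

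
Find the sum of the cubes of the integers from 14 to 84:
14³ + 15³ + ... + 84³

Use ∑_{k=1}^{n} k³ = [n(n+1)/2]², then subtract the first 13 terms.
∑_{k=1}^{84} k³ = [84×85/2]² = 3570² = 12744900
∑_{k=1}^{13} k³ = [13×14/2]² = 91² = 8281
∑_{k=14}^{84} k³ = 12744900 - 8281 = 12736619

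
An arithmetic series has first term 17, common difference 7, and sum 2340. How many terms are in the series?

Using S = n/2 × [2a + (n-1)d]
2340 = n/2 × [2(17) + (n-1)(7)]
2340 = n/2 × [34 + 7n - 7]
4680 = n × [27 + 7n]
7n² + (27)n - 4680 = 0
Discriminant: Δ = (27)² - 4(7)(-4680) = 729 + 131040 = 131769
√Δ = 363
n = [-(27) + √Δ] / (2·7) = (-27 + 363) / 14 = 336 / 14 = 24
(The negative root is discarded since n must be a positive integer.)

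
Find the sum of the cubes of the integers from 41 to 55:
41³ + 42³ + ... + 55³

Use ∑_{k=1}^{n} k³ = [n(n+1)/2]², then subtract the first 40 terms.
∑_{k=1}^{55} k³ = [55×56/2]² = 1540² = 2371600
∑_{k=1}^{40} k³ = [40×41/2]² = 820² = 672400
∑_{k=41}^{55} k³ = 2371600 - 672400 = 1699200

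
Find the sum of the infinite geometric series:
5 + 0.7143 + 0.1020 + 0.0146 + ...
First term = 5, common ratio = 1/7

For |r| < 1, S = a / (1 - r)
S = 5 / (1 - (1/7))
S = 5 / (6/7)
S = 35/6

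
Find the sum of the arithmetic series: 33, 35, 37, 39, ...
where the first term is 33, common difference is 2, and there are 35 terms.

Sₙ = n/2 × (first + last)
Last term = a + (n-1)d = 33 + (35-1)×2 = 101
S_35 = 35/2 × (33 + 101)
S_35 = 35/2 × 134 = 2345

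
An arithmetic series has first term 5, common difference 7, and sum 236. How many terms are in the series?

Using S = n/2 × [2a + (n-1)d]
236 = n/2 × [2(5) + (n-1)(7)]
236 = n/2 × [10 + 7n - 7]
472 = n × [3 + 7n]
7n² + (3)n - 472 = 0
Discriminant: Δ = (3)² - 4(7)(-472) = 9 + 13216 = 13225
√Δ = 115
n = [-(3) + √Δ] / (2·7) = (-3 + 115) / 14 = 112 / 14 = 8
(The negative root is discarded since n must be a positive integer.)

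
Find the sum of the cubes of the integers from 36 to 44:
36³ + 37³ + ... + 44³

Use ∑_{k=1}^{n} k³ = [n(n+1)/2]², then subtract the first 35 terms.
∑_{k=1}^{44} k³ = [44×45/2]² = 990² = 980100
∑_{k=1}^{35} k³ = [35×36/2]² = 630² = 396900
∑_{k=36}^{44} k³ = 980100 - 396900 = 583200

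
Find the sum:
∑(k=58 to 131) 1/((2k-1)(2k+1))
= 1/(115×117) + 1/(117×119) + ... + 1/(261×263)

Partial fractions: 1/((2k-1)(2k+1)) = (1/2)[1/(2k-1) - 1/(2k+1)]
The series telescopes:
= (1/2)[1/115 - 1/263]
= 74/30245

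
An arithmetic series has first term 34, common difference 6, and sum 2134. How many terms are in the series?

Using S = n/2 × [2a + (n-1)d]
2134 = n/2 × [2(34) + (n-1)(6)]
2134 = n/2 × [68 + 6n - 6]
4268 = n × [62 + 6n]
6n² + (62)n - 4268 = 0
Discriminant: Δ = (62)² - 4(6)(-4268) = 3844 + 102432 = 106276
√Δ = 326
n = [-(62) + √Δ] / (2·6) = (-62 + 326) / 12 = 264 / 12 = 22
(The negative root is discarded since n must be a positive integer.)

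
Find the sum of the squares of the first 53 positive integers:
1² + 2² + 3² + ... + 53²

Formula: ∑k² = n(n+1)(2n+1)/6
= 53×54×107/6
= 306234/6
= 51039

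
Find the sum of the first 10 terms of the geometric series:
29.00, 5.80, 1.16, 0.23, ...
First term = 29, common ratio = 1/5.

Sₙ = a(1 - rⁿ) / (1 - r)
S_10 = 29(1 - (1/5)^10) / (1 - (1/5))
S_10 = 29(1 - (1/9765625)) / (4/5)
S_10 = 70800774/1953125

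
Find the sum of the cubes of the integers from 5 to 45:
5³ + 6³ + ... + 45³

Use ∑_{k=1}^{n} k³ = [n(n+1)/2]², then subtract the first 4 terms.
∑_{k=1}^{45} k³ = [45×46/2]² = 1035² = 1071225
∑_{k=1}^{4} k³ = [4×5/2]² = 10² = 100
∑_{k=5}^{45} k³ = 1071225 - 100 = 1071125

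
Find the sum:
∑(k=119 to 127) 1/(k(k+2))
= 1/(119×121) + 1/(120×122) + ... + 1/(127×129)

Partial fractions: 1/(k(k+2)) = (1/2)[1/k - 1/(k+2)]
Telescoping leaves the first two and last two terms:
= (1/2)[1/119 + 1/120 - 1/128 - 1/129]
= 3839/6549760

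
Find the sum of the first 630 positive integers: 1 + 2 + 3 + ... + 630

Formula: ∑k = n(n+1)/2
= 630×631/2
= 397530/2
= 198765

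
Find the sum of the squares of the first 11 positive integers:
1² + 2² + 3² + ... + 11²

Formula: ∑k² = n(n+1)(2n+1)/6
= 11×12×23/6
= 3036/6
= 506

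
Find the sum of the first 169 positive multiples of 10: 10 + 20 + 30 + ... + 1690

Factor out 10: = 10(1 + 2 + ... + 169) = 10 × n(n+1)/2
= 10 × 169×170/2
= 10 × 14365
= 143650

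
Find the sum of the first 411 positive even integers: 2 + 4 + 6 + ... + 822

Sum of first n even numbers = n(n+1)
= 411×412
= 169332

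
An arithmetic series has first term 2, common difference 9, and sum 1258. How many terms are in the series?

Using S = n/2 × [2a + (n-1)d]
1258 = n/2 × [2(2) + (n-1)(9)]
1258 = n/2 × [4 + 9n - 9]
2516 = n × [-5 + 9n]
9n² + (-5)n - 2516 = 0
Discriminant: Δ = (-5)² - 4(9)(-2516) = 25 + 90576 = 90601
√Δ = 301
n = [-(-5) + √Δ] / (2·9) = (5 + 301) / 18 = 306 / 18 = 17
(The negative root is discarded since n must be a positive integer.)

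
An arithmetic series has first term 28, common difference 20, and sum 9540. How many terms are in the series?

Using S = n/2 × [2a + (n-1)d]
9540 = n/2 × [2(28) + (n-1)(20)]
9540 = n/2 × [56 + 20n - 20]
19080 = n × [36 + 20n]
20n² + (36)n - 19080 = 0
Discriminant: Δ = (36)² - 4(20)(-19080) = 1296 + 1526400 = 1527696
√Δ = 1236
n = [-(36) + √Δ] / (2·20) = (-36 + 1236) / 40 = 1200 / 40 = 30
(The negative root is discarded since n must be a positive integer.)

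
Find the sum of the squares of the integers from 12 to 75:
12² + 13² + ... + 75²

Use ∑_{k=1}^{n} k² = n(n+1)(2n+1)/6, then subtract the first 11 terms.
∑_{k=1}^{75} k² = 75×76×151/6 = 143450
∑_{k=1}^{11} k² = 11×12×23/6 = 506
∑_{k=12}^{75} k² = 143450 - 506 = 142944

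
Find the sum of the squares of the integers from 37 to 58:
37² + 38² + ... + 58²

Use ∑_{k=1}^{n} k² = n(n+1)(2n+1)/6, then subtract the first 36 terms.
∑_{k=1}^{58} k² = 58×59×117/6 = 66729
∑_{k=1}^{36} k² = 36×37×73/6 = 16206
∑_{k=37}^{58} k² = 66729 - 16206 = 50523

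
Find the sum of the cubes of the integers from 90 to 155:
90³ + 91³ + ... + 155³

Use ∑_{k=1}^{n} k³ = [n(n+1)/2]², then subtract the first 89 terms.
∑_{k=1}^{155} k³ = [155×156/2]² = 12090² = 146168100
∑_{k=1}^{89} k³ = [89×90/2]² = 4005² = 16040025
∑_{k=90}^{155} k³ = 146168100 - 16040025 = 130128075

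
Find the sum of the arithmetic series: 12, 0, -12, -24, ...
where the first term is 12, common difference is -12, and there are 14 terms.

Sₙ = n/2 × (first + last)
Last term = a + (n-1)d = 12 + (14-1)×(-12) = -144
S_14 = 14/2 × (12 + (-144))
S_14 = 14/2 × (-132) = -924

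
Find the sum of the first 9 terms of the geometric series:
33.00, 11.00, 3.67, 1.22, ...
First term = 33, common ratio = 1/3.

Sₙ = a(1 - rⁿ) / (1 - r)
S_9 = 33(1 - (1/3)^9) / (1 - (1/3))
S_9 = 33(1 - (1/19683)) / (2/3)
S_9 = 108251/2187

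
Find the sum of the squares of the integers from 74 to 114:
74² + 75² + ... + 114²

Use ∑_{k=1}^{n} k² = n(n+1)(2n+1)/6, then subtract the first 73 terms.
∑_{k=1}^{114} k² = 114×115×229/6 = 500365
∑_{k=1}^{73} k² = 73×74×147/6 = 132349
∑_{k=74}^{114} k² = 500365 - 132349 = 368016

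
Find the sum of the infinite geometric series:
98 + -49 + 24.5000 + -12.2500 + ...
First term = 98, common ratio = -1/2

For |r| < 1, S = a / (1 - r)
S = 98 / (1 - (-1/2))
S = 98 / (3/2)
S = 196/3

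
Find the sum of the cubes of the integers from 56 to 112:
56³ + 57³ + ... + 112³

Use ∑_{k=1}^{n} k³ = [n(n+1)/2]², then subtract the first 55 terms.
∑_{k=1}^{112} k³ = [112×113/2]² = 6328² = 40043584
∑_{k=1}^{55} k³ = [55×56/2]² = 1540² = 2371600
∑_{k=56}^{112} k³ = 40043584 - 2371600 = 37671984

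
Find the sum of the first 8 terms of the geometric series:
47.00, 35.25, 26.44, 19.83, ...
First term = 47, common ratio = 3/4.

Sₙ = a(1 - rⁿ) / (1 - r)
S_8 = 47(1 - (3/4)^8) / (1 - (3/4))
S_8 = 47(1 - (6561/65536)) / (1/4)
S_8 = 2771825/16384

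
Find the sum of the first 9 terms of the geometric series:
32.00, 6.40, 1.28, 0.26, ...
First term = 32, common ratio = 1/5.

Sₙ = a(1 - rⁿ) / (1 - r)
S_9 = 32(1 - (1/5)^9) / (1 - (1/5))
S_9 = 32(1 - (1/1953125)) / (4/5)
S_9 = 15624992/390625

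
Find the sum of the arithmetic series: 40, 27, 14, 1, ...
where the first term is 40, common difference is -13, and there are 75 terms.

Sₙ = n/2 × (first + last)
Last term = a + (n-1)d = 40 + (75-1)×(-13) = -922
S_75 = 75/2 × (40 + (-922))
S_75 = 75/2 × (-882) = -33075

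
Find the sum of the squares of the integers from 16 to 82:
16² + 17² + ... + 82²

Use ∑_{k=1}^{n} k² = n(n+1)(2n+1)/6, then subtract the first 15 terms.
∑_{k=1}^{82} k² = 82×83×165/6 = 187165
∑_{k=1}^{15} k² = 15×16×31/6 = 1240
∑_{k=16}^{82} k² = 187165 - 1240 = 185925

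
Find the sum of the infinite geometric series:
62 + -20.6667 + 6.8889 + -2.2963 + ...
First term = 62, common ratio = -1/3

For |r| < 1, S = a / (1 - r)
S = 62 / (1 - (-1/3))
S = 62 / (4/3)
S = 93/2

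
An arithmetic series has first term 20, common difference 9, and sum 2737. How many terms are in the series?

Using S = n/2 × [2a + (n-1)d]
2737 = n/2 × [2(20) + (n-1)(9)]
2737 = n/2 × [40 + 9n - 9]
5474 = n × [31 + 9n]
9n² + (31)n - 5474 = 0
Discriminant: Δ = (31)² - 4(9)(-5474) = 961 + 197064 = 198025
√Δ = 445
n = [-(31) + √Δ] / (2·9) = (-31 + 445) / 18 = 414 / 18 = 23
(The negative root is discarded since n must be a positive integer.)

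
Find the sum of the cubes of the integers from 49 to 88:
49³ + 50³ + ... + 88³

Use ∑_{k=1}^{n} k³ = [n(n+1)/2]², then subtract the first 48 terms.
∑_{k=1}^{88} k³ = [88×89/2]² = 3916² = 15335056
∑_{k=1}^{48} k³ = [48×49/2]² = 1176² = 1382976
∑_{k=49}^{88} k³ = 15335056 - 1382976 = 13952080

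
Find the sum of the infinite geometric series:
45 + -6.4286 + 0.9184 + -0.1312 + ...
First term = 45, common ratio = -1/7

For |r| < 1, S = a / (1 - r)
S = 45 / (1 - (-1/7))
S = 45 / (8/7)
S = 315/8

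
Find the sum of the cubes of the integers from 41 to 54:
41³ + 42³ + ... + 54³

Use ∑_{k=1}^{n} k³ = [n(n+1)/2]², then subtract the first 40 terms.
∑_{k=1}^{54} k³ = [54×55/2]² = 1485² = 2205225
∑_{k=1}^{40} k³ = [40×41/2]² = 820² = 672400
∑_{k=41}^{54} k³ = 2205225 - 672400 = 1532825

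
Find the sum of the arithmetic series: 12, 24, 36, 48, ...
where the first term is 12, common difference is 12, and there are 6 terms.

Sₙ = n/2 × (first + last)
Last term = a + (n-1)d = 12 + (6-1)×12 = 72
S_6 = 6/2 × (12 + 72)
S_6 = 6/2 × 84 = 252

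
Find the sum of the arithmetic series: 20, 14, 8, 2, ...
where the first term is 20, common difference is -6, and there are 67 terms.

Sₙ = n/2 × (first + last)
Last term = a + (n-1)d = 20 + (67-1)×(-6) = -376
S_67 = 67/2 × (20 + (-376))
S_67 = 67/2 × (-356) = -11926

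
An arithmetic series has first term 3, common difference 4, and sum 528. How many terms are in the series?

Using S = n/2 × [2a + (n-1)d]
528 = n/2 × [2(3) + (n-1)(4)]
528 = n/2 × [6 + 4n - 4]
1056 = n × [2 + 4n]
4n² + (2)n - 1056 = 0
Discriminant: Δ = (2)² - 4(4)(-1056) = 4 + 16896 = 16900
√Δ = 130
n = [-(2) + √Δ] / (2·4) = (-2 + 130) / 8 = 128 / 8 = 16
(The negative root is discarded since n must be a positive integer.)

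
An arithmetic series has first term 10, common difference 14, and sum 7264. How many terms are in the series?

Using S = n/2 × [2a + (n-1)d]
7264 = n/2 × [2(10) + (n-1)(14)]
7264 = n/2 × [20 + 14n - 14]
14528 = n × [6 + 14n]
14n² + (6)n - 14528 = 0
Discriminant: Δ = (6)² - 4(14)(-14528) = 36 + 813568 = 813604
√Δ = 902
n = [-(6) + √Δ] / (2·14) = (-6 + 902) / 28 = 896 / 28 = 32
(The negative root is discarded since n must be a positive integer.)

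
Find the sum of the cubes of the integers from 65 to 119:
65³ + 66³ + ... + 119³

Use ∑_{k=1}^{n} k³ = [n(n+1)/2]², then subtract the first 64 terms.
∑_{k=1}^{119} k³ = [119×120/2]² = 7140² = 50979600
∑_{k=1}^{64} k³ = [64×65/2]² = 2080² = 4326400
∑_{k=65}^{119} k³ = 50979600 - 4326400 = 46653200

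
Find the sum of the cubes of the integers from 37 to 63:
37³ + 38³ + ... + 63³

Use ∑_{k=1}^{n} k³ = [n(n+1)/2]², then subtract the first 36 terms.
∑_{k=1}^{63} k³ = [63×64/2]² = 2016² = 4064256
∑_{k=1}^{36} k³ = [36×37/2]² = 666² = 443556
∑_{k=37}^{63} k³ = 4064256 - 443556 = 3620700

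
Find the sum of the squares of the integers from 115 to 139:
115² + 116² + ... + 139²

Use ∑_{k=1}^{n} k² = n(n+1)(2n+1)/6, then subtract the first 114 terms.
∑_{k=1}^{139} k² = 139×140×279/6 = 904890
∑_{k=1}^{114} k² = 114×115×229/6 = 500365
∑_{k=115}^{139} k² = 904890 - 500365 = 404525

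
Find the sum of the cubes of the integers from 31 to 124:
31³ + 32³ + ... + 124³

Use ∑_{k=1}^{n} k³ = [n(n+1)/2]², then subtract the first 30 terms.
∑_{k=1}^{124} k³ = [124×125/2]² = 7750² = 60062500
∑_{k=1}^{30} k³ = [30×31/2]² = 465² = 216225
∑_{k=31}^{124} k³ = 60062500 - 216225 = 59846275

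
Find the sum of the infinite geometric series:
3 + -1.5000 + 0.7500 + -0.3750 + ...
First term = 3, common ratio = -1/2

For |r| < 1, S = a / (1 - r)
S = 3 / (1 - (-1/2))
S = 3 / (3/2)
S = 2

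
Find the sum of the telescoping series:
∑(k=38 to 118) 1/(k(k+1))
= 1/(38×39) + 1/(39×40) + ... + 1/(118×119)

Partial fractions: 1/(k(k+1)) = 1/k - 1/(k+1)
The series telescopes:
= (1/38 - 1/39) + (1/39 - 1/40) + ... + (1/118 - 1/119)
= 1/38 - 1/119
= 81/4522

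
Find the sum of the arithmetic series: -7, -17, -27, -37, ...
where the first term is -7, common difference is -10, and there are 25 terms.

Sₙ = n/2 × (first + last)
Last term = a + (n-1)d = -7 + (25-1)×(-10) = -247
S_25 = 25/2 × (-7 + (-247))
S_25 = 25/2 × (-254) = -3175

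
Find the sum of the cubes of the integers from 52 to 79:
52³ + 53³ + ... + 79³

Use ∑_{k=1}^{n} k³ = [n(n+1)/2]², then subtract the first 51 terms.
∑_{k=1}^{79} k³ = [79×80/2]² = 3160² = 9985600
∑_{k=1}^{51} k³ = [51×52/2]² = 1326² = 1758276
∑_{k=52}^{79} k³ = 9985600 - 1758276 = 8227324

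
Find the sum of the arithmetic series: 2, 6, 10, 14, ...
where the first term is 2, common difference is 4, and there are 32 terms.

Sₙ = n/2 × (first + last)
Last term = a + (n-1)d = 2 + (32-1)×4 = 126
S_32 = 32/2 × (2 + 126)
S_32 = 32/2 × 128 = 2048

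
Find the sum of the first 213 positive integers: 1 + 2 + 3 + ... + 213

Formula: ∑k = n(n+1)/2
= 213×214/2
= 45582/2
= 22791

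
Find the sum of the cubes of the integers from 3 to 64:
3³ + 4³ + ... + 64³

Use ∑_{k=1}^{n} k³ = [n(n+1)/2]², then subtract the first 2 terms.
∑_{k=1}^{64} k³ = [64×65/2]² = 2080² = 4326400
∑_{k=1}^{2} k³ = [2×3/2]² = 3² = 9
∑_{k=3}^{64} k³ = 4326400 - 9 = 4326391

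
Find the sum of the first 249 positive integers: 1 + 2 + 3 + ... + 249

Formula: ∑k = n(n+1)/2
= 249×250/2
= 62250/2
= 31125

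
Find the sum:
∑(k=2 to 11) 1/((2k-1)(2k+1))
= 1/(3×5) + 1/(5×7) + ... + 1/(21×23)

Partial fractions: 1/((2k-1)(2k+1)) = (1/2)[1/(2k-1) - 1/(2k+1)]
The series telescopes:
= (1/2)[1/3 - 1/23]
= 10/69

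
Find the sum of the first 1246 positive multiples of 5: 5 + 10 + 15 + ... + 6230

Factor out 5: = 5(1 + 2 + ... + 1246) = 5 × n(n+1)/2
= 5 × 1246×1247/2
= 5 × 776881
= 3884405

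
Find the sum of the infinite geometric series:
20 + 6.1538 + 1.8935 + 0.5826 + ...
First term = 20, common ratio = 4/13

For |r| < 1, S = a / (1 - r)
S = 20 / (1 - (4/13))
S = 20 / (9/13)
S = 260/9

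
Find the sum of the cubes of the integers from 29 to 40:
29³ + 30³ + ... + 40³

Use ∑_{k=1}^{n} k³ = [n(n+1)/2]², then subtract the first 28 terms.
∑_{k=1}^{40} k³ = [40×41/2]² = 820² = 672400
∑_{k=1}^{28} k³ = [28×29/2]² = 406² = 164836
∑_{k=29}^{40} k³ = 672400 - 164836 = 507564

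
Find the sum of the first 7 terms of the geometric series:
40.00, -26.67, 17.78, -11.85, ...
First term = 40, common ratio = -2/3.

Sₙ = a(1 - rⁿ) / (1 - r)
S_7 = 40(1 - (-2/3)^7) / (1 - (-2/3))
S_7 = 40(1 - (-128/2187)) / (5/3)
S_7 = 18520/729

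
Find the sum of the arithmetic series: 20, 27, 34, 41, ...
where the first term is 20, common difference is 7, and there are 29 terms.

Sₙ = n/2 × (first + last)
Last term = a + (n-1)d = 20 + (29-1)×7 = 216
S_29 = 29/2 × (20 + 216)
S_29 = 29/2 × 236 = 3422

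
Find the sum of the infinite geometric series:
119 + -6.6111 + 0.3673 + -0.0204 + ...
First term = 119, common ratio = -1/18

For |r| < 1, S = a / (1 - r)
S = 119 / (1 - (-1/18))
S = 119 / (19/18)
S = 2142/19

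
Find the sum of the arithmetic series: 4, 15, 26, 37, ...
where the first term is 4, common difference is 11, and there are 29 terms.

Sₙ = n/2 × (first + last)
Last term = a + (n-1)d = 4 + (29-1)×11 = 312
S_29 = 29/2 × (4 + 312)
S_29 = 29/2 × 316 = 4582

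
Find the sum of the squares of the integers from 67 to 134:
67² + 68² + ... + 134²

Use ∑_{k=1}^{n} k² = n(n+1)(2n+1)/6, then subtract the first 66 terms.
∑_{k=1}^{134} k² = 134×135×269/6 = 811035
∑_{k=1}^{66} k² = 66×67×133/6 = 98021
∑_{k=67}^{134} k² = 811035 - 98021 = 713014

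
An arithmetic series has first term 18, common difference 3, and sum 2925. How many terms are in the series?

Using S = n/2 × [2a + (n-1)d]
2925 = n/2 × [2(18) + (n-1)(3)]
2925 = n/2 × [36 + 3n - 3]
5850 = n × [33 + 3n]
3n² + (33)n - 5850 = 0
Discriminant: Δ = (33)² - 4(3)(-5850) = 1089 + 70200 = 71289
√Δ = 267
n = [-(33) + √Δ] / (2·3) = (-33 + 267) / 6 = 234 / 6 = 39
(The negative root is discarded since n must be a positive integer.)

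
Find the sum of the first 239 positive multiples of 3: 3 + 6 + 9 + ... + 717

Factor out 3: = 3(1 + 2 + ... + 239) = 3 × n(n+1)/2
= 3 × 239×240/2
= 3 × 28680
= 86040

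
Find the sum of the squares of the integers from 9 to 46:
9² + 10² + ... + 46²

Use ∑_{k=1}^{n} k² = n(n+1)(2n+1)/6, then subtract the first 8 terms.
∑_{k=1}^{46} k² = 46×47×93/6 = 33511
∑_{k=1}^{8} k² = 8×9×17/6 = 204
∑_{k=9}^{46} k² = 33511 - 204 = 33307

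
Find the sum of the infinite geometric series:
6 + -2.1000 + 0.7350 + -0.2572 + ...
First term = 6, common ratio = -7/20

For |r| < 1, S = a / (1 - r)
S = 6 / (1 - (-7/20))
S = 6 / (27/20)
S = 40/9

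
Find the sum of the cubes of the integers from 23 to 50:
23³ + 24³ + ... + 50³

Use ∑_{k=1}^{n} k³ = [n(n+1)/2]², then subtract the first 22 terms.
∑_{k=1}^{50} k³ = [50×51/2]² = 1275² = 1625625
∑_{k=1}^{22} k³ = [22×23/2]² = 253² = 64009
∑_{k=23}^{50} k³ = 1625625 - 64009 = 1561616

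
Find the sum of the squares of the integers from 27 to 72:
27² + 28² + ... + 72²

Use ∑_{k=1}^{n} k² = n(n+1)(2n+1)/6, then subtract the first 26 terms.
∑_{k=1}^{72} k² = 72×73×145/6 = 127020
∑_{k=1}^{26} k² = 26×27×53/6 = 6201
∑_{k=27}^{72} k² = 127020 - 6201 = 120819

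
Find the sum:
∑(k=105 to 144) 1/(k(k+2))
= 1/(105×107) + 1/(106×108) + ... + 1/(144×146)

Partial fractions: 1/(k(k+2)) = (1/2)[1/k - 1/(k+2)]
Telescoping leaves the first two and last two terms:
= (1/2)[1/105 + 1/106 - 1/145 - 1/146]
= 30701/11781105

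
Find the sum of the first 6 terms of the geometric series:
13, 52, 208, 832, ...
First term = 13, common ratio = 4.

Sₙ = a(1 - rⁿ) / (1 - r)
S_6 = 13(1 - 4^6) / (1 - 4)
S_6 = 13(1 - 4096) / (-3)
S_6 = 17745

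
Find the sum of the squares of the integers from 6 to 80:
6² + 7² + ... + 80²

Use ∑_{k=1}^{n} k² = n(n+1)(2n+1)/6, then subtract the first 5 terms.
∑_{k=1}^{80} k² = 80×81×161/6 = 173880
∑_{k=1}^{5} k² = 5×6×11/6 = 55
∑_{k=6}^{80} k² = 173880 - 55 = 173825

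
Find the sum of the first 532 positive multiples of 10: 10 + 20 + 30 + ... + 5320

Factor out 10: = 10(1 + 2 + ... + 532) = 10 × n(n+1)/2
= 10 × 532×533/2
= 10 × 141778
= 1417780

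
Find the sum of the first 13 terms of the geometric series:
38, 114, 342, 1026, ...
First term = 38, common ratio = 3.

Sₙ = a(1 - rⁿ) / (1 - r)
S_13 = 38(1 - 3^13) / (1 - 3)
S_13 = 38(1 - 1594323) / (-2)
S_13 = 30292118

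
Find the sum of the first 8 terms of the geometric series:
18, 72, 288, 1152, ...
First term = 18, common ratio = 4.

Sₙ = a(1 - rⁿ) / (1 - r)
S_8 = 18(1 - 4^8) / (1 - 4)
S_8 = 18(1 - 65536) / (-3)
S_8 = 393210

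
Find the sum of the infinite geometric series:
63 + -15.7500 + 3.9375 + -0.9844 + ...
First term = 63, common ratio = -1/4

For |r| < 1, S = a / (1 - r)
S = 63 / (1 - (-1/4))
S = 63 / (5/4)
S = 252/5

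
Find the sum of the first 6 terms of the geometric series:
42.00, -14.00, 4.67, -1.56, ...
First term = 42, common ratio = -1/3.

Sₙ = a(1 - rⁿ) / (1 - r)
S_6 = 42(1 - (-1/3)^6) / (1 - (-1/3))
S_6 = 42(1 - (1/729)) / (4/3)
S_6 = 2548/81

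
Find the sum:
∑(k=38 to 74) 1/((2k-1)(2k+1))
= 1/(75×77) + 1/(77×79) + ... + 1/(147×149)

Partial fractions: 1/((2k-1)(2k+1)) = (1/2)[1/(2k-1) - 1/(2k+1)]
The series telescopes:
= (1/2)[1/75 - 1/149]
= 37/11175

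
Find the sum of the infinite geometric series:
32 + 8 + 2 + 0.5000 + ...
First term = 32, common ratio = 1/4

For |r| < 1, S = a / (1 - r)
S = 32 / (1 - (1/4))
S = 32 / (3/4)
S = 128/3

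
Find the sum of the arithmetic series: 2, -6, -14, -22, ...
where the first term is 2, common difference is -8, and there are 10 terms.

Sₙ = n/2 × (first + last)
Last term = a + (n-1)d = 2 + (10-1)×(-8) = -70
S_10 = 10/2 × (2 + (-70))
S_10 = 10/2 × (-68) = -340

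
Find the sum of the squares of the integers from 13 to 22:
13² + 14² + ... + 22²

Use ∑_{k=1}^{n} k² = n(n+1)(2n+1)/6, then subtract the first 12 terms.
∑_{k=1}^{22} k² = 22×23×45/6 = 3795
∑_{k=1}^{12} k² = 12×13×25/6 = 650
∑_{k=13}^{22} k² = 3795 - 650 = 3145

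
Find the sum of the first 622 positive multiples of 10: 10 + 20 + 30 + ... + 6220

Factor out 10: = 10(1 + 2 + ... + 622) = 10 × n(n+1)/2
= 10 × 622×623/2
= 10 × 193753
= 1937530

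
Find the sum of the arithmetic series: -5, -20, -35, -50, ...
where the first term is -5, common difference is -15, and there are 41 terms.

Sₙ = n/2 × (first + last)
Last term = a + (n-1)d = -5 + (41-1)×(-15) = -605
S_41 = 41/2 × (-5 + (-605))
S_41 = 41/2 × (-610) = -12505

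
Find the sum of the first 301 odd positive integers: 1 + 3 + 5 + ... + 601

Sum of first n odd numbers = n²
= 301²
= 90601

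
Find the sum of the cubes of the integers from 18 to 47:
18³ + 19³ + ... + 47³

Use ∑_{k=1}^{n} k³ = [n(n+1)/2]², then subtract the first 17 terms.
∑_{k=1}^{47} k³ = [47×48/2]² = 1128² = 1272384
∑_{k=1}^{17} k³ = [17×18/2]² = 153² = 23409
∑_{k=18}^{47} k³ = 1272384 - 23409 = 1248975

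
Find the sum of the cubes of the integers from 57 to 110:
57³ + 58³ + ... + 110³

Use ∑_{k=1}^{n} k³ = [n(n+1)/2]², then subtract the first 56 terms.
∑_{k=1}^{110} k³ = [110×111/2]² = 6105² = 37271025
∑_{k=1}^{56} k³ = [56×57/2]² = 1596² = 2547216
∑_{k=57}^{110} k³ = 37271025 - 2547216 = 34723809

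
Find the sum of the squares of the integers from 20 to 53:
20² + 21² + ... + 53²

Use ∑_{k=1}^{n} k² = n(n+1)(2n+1)/6, then subtract the first 19 terms.
∑_{k=1}^{53} k² = 53×54×107/6 = 51039
∑_{k=1}^{19} k² = 19×20×39/6 = 2470
∑_{k=20}^{53} k² = 51039 - 2470 = 48569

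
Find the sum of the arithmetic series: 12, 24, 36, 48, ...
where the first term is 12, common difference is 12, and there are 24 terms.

Sₙ = n/2 × (first + last)
Last term = a + (n-1)d = 12 + (24-1)×12 = 288
S_24 = 24/2 × (12 + 288)
S_24 = 24/2 × 300 = 3600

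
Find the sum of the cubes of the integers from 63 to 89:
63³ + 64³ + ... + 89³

Use ∑_{k=1}^{n} k³ = [n(n+1)/2]², then subtract the first 62 terms.
∑_{k=1}^{89} k³ = [89×90/2]² = 4005² = 16040025
∑_{k=1}^{62} k³ = [62×63/2]² = 1953² = 3814209
∑_{k=63}^{89} k³ = 16040025 - 3814209 = 12225816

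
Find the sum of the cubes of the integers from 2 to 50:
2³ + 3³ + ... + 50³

Use ∑_{k=1}^{n} k³ = [n(n+1)/2]², then subtract the first 1 terms.
∑_{k=1}^{50} k³ = [50×51/2]² = 1275² = 1625625
∑_{k=1}^{1} k³ = [1×2/2]² = 1² = 1
∑_{k=2}^{50} k³ = 1625625 - 1 = 1625624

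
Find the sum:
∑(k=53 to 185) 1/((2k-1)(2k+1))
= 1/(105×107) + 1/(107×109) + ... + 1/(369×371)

Partial fractions: 1/((2k-1)(2k+1)) = (1/2)[1/(2k-1) - 1/(2k+1)]
The series telescopes:
= (1/2)[1/105 - 1/371]
= 19/5565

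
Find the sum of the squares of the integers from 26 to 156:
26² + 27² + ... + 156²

Use ∑_{k=1}^{n} k² = n(n+1)(2n+1)/6, then subtract the first 25 terms.
∑_{k=1}^{156} k² = 156×157×313/6 = 1277666
∑_{k=1}^{25} k² = 25×26×51/6 = 5525
∑_{k=26}^{156} k² = 1277666 - 5525 = 1272141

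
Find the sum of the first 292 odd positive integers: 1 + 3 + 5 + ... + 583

Sum of first n odd numbers = n²
= 292²
= 85264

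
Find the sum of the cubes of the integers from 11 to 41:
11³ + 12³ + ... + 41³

Use ∑_{k=1}^{n} k³ = [n(n+1)/2]², then subtract the first 10 terms.
∑_{k=1}^{41} k³ = [41×42/2]² = 861² = 741321
∑_{k=1}^{10} k³ = [10×11/2]² = 55² = 3025
∑_{k=11}^{41} k³ = 741321 - 3025 = 738296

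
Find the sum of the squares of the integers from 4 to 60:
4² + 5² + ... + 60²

Use ∑_{k=1}^{n} k² = n(n+1)(2n+1)/6, then subtract the first 3 terms.
∑_{k=1}^{60} k² = 60×61×121/6 = 73810
∑_{k=1}^{3} k² = 3×4×7/6 = 14
∑_{k=4}^{60} k² = 73810 - 14 = 73796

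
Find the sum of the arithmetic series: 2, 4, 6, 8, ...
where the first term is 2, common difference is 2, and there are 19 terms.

Sₙ = n/2 × (first + last)
Last term = a + (n-1)d = 2 + (19-1)×2 = 38
S_19 = 19/2 × (2 + 38)
S_19 = 19/2 × 40 = 380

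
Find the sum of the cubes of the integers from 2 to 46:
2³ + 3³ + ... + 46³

Use ∑_{k=1}^{n} k³ = [n(n+1)/2]², then subtract the first 1 terms.
∑_{k=1}^{46} k³ = [46×47/2]² = 1081² = 1168561
∑_{k=1}^{1} k³ = [1×2/2]² = 1² = 1
∑_{k=2}^{46} k³ = 1168561 - 1 = 1168560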